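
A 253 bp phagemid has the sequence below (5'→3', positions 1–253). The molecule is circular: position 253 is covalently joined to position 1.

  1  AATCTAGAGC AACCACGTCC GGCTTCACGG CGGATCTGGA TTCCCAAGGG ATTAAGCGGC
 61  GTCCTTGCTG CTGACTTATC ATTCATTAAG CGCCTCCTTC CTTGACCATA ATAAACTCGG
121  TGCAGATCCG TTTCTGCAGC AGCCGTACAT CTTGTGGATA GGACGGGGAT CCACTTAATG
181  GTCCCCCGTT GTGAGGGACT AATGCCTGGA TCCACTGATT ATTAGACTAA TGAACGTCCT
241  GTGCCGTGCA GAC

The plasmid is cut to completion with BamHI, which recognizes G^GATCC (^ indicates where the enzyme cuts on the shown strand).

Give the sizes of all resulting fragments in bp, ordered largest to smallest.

BamHI sites (GGATCC) start at positions 167, 208.
BamHI cuts after the first base of each site, so after positions 167, 208.
Circular molecule, 2 cuts → 2 fragments:
  168–208 → 41 bp
  209–253 then 1–167 → 45 + 167 = 212 bp
Sorted largest to smallest: 212, 41 bp.

212, 41 bp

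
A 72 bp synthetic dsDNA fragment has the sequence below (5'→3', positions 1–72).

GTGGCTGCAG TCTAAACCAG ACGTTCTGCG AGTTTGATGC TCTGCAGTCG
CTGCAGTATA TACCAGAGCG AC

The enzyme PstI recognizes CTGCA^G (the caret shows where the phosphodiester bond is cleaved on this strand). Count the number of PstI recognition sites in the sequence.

3

CTGCAG occurs starting at positions 5, 42, 51.
PstI cuts at 3 sites.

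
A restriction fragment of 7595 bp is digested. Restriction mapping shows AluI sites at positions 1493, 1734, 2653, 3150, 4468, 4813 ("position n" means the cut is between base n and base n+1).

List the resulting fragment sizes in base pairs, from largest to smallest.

Linear molecule, 6 cuts → 7 fragments:
  1493 − 0 = 1493 bp
  1734 − 1493 = 241 bp
  2653 − 1734 = 919 bp
  3150 − 2653 = 497 bp
  4468 − 3150 = 1318 bp
  4813 − 4468 = 345 bp
  7595 − 4813 = 2782 bp
Sorted largest to smallest: 2782, 1493, 1318, 919, 497, 345, 241 bp.

2782, 1493, 1318, 919, 497, 345, 241 bp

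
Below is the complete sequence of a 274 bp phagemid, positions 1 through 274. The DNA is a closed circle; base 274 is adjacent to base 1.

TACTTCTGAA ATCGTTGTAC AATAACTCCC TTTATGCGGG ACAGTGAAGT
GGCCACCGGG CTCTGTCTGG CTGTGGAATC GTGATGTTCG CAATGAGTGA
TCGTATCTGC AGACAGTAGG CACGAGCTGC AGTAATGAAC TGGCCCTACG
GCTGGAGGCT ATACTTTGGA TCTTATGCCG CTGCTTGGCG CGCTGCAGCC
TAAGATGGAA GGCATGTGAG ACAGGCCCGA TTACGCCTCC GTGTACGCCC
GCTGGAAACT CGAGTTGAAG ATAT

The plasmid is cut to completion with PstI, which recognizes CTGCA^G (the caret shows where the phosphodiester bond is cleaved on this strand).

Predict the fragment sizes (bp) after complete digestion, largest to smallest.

188, 66, 20 bp

PstI sites (CTGCAG) start at positions 107, 127, 193.
PstI cuts after base 5 of each site (before the last base), so after positions 111, 131, 197.
Circular molecule, 3 cuts → 3 fragments:
  112–131 → 20 bp
  132–197 → 66 bp
  198–274 then 1–111 → 77 + 111 = 188 bp
Sorted largest to smallest: 188, 66, 20 bp.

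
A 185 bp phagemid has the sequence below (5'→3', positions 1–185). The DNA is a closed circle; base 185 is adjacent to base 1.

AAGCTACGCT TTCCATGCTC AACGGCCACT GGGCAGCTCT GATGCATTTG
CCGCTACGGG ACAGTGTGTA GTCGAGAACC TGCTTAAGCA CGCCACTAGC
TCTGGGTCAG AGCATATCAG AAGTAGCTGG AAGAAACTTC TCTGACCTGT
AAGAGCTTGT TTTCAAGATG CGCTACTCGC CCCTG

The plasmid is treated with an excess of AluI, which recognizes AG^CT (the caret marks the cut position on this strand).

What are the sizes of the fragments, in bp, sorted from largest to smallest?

63, 33, 33, 29, 27 bp

AluI sites (AGCT) start at positions 2, 35, 98, 125, 154.
AluI cuts after base 2 of each site, so after positions 3, 36, 99, 126, 155.
Circular molecule, 5 cuts → 5 fragments:
  4–36 → 33 bp
  37–99 → 63 bp
  100–126 → 27 bp
  127–155 → 29 bp
  156–185 then 1–3 → 30 + 3 = 33 bp
Sorted largest to smallest: 63, 33, 33, 29, 27 bp.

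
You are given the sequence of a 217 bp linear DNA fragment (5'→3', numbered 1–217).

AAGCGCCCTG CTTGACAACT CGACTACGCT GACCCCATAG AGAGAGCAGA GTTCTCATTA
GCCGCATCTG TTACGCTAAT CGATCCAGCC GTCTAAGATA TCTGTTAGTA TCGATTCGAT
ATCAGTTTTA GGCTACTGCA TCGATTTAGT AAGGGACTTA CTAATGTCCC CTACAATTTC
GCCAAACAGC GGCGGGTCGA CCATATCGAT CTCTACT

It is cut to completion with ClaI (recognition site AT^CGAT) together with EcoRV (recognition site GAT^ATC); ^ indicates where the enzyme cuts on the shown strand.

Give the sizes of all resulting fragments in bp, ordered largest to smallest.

80, 65, 21, 19, 12, 11, 9 bp

ClaI sites (ATCGAT) start at positions 79, 110, 140, 205.
ClaI cuts after base 2 of each site, so after positions 80, 111, 141, 206.
EcoRV sites (GATATC) start at positions 97, 118.
EcoRV cuts after base 3 of each site, so after positions 99, 120.
Combined cut positions: 80, 99, 111, 120, 141, 206.
Linear molecule, 6 cuts → 7 fragments:
  1–80 → 80 bp
  81–99 → 19 bp
  100–111 → 12 bp
  112–120 → 9 bp
  121–141 → 21 bp
  142–206 → 65 bp
  207–217 → 11 bp
Sorted largest to smallest: 80, 65, 21, 19, 12, 11, 9 bp.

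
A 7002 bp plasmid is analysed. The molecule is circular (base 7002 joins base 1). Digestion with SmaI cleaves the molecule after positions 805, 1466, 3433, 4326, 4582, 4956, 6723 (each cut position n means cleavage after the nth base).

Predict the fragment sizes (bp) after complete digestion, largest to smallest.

1967, 1767, 1084, 893, 661, 374, 256 bp

Circular molecule, 7 cuts → 7 fragments:
  1466 − 805 = 661 bp
  3433 − 1466 = 1967 bp
  4326 − 3433 = 893 bp
  4582 − 4326 = 256 bp
  4956 − 4582 = 374 bp
  6723 − 4956 = 1767 bp
  wrap: 7002 − 6723 + 805 = 1084 bp
Sorted largest to smallest: 1967, 1767, 1084, 893, 661, 374, 256 bp.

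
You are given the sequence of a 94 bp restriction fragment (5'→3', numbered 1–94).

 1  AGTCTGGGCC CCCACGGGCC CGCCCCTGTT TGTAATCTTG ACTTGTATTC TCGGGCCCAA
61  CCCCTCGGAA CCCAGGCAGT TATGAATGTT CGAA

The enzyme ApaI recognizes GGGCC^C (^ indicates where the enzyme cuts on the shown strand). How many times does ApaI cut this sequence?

3

GGGCCC occurs starting at positions 6, 16, 53.
ApaI cuts at 3 sites.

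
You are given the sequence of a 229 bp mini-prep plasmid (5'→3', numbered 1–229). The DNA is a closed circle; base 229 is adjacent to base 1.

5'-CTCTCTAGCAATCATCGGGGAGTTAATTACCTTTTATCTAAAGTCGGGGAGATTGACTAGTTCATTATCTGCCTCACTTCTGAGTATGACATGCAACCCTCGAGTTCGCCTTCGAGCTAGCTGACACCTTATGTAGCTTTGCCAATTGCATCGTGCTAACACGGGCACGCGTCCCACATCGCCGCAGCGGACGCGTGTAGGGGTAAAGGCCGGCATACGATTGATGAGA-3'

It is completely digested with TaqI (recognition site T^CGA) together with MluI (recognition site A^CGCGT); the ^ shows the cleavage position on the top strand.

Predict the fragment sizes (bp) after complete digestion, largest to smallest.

TaqI sites (TCGA) start at positions 100, 112.
TaqI cuts after the first base of each site, so after positions 100, 112.
MluI sites (ACGCGT) start at positions 167, 191.
MluI cuts after the first base of each site, so after positions 167, 191.
Combined cut positions: 100, 112, 167, 191.
Circular molecule, 4 cuts → 4 fragments:
  101–112 → 12 bp
  113–167 → 55 bp
  168–191 → 24 bp
  192–229 then 1–100 → 38 + 100 = 138 bp
Sorted largest to smallest: 138, 55, 24, 12 bp.

138, 55, 24, 12 bp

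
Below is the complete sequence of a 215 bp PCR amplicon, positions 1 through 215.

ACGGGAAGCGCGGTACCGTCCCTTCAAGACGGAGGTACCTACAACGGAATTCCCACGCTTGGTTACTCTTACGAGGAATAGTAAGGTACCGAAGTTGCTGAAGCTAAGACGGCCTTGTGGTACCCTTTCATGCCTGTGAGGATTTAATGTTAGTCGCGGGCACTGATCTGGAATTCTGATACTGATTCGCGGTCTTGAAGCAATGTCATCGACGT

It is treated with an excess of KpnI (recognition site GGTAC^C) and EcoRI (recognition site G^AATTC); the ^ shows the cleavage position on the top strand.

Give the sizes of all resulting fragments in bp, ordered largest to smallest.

48, 44, 42, 34, 22, 16, 9 bp

KpnI sites (GGTACC) start at positions 12, 34, 85, 119.
KpnI cuts after base 5 of each site (before the last base), so after positions 16, 38, 89, 123.
EcoRI sites (GAATTC) start at positions 47, 171.
EcoRI cuts after the first base of each site, so after positions 47, 171.
Combined cut positions: 16, 38, 47, 89, 123, 171.
Linear molecule, 6 cuts → 7 fragments:
  1–16 → 16 bp
  17–38 → 22 bp
  39–47 → 9 bp
  48–89 → 42 bp
  90–123 → 34 bp
  124–171 → 48 bp
  172–215 → 44 bp
Sorted largest to smallest: 48, 44, 42, 34, 22, 16, 9 bp.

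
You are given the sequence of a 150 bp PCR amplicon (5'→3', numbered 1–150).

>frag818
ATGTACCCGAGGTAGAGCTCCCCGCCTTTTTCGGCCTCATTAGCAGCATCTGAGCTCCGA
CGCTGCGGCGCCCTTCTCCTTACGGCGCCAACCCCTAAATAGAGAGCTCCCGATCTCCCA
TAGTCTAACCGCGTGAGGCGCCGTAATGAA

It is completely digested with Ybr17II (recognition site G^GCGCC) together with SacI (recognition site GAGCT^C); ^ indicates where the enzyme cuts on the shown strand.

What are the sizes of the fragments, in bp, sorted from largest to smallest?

37, 29, 24, 19, 17, 13, 11 bp

Ybr17II sites (GGCGCC) start at positions 67, 84, 137.
Ybr17II cuts after the first base of each site, so after positions 67, 84, 137.
SacI sites (GAGCTC) start at positions 15, 52, 104.
SacI cuts after base 5 of each site (before the last base), so after positions 19, 56, 108.
Combined cut positions: 19, 56, 67, 84, 108, 137.
Linear molecule, 6 cuts → 7 fragments:
  1–19 → 19 bp
  20–56 → 37 bp
  57–67 → 11 bp
  68–84 → 17 bp
  85–108 → 24 bp
  109–137 → 29 bp
  138–150 → 13 bp
Sorted largest to smallest: 37, 29, 24, 19, 17, 13, 11 bp.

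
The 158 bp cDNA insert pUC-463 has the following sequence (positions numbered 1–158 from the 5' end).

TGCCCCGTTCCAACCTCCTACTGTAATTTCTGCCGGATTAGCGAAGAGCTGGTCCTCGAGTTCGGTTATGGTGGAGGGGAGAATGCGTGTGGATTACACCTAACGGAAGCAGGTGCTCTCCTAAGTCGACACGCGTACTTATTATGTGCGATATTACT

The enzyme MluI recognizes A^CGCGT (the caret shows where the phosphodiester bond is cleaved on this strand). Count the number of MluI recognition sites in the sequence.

ACGCGT occurs starting at position 131.
MluI cuts at 1 site.

1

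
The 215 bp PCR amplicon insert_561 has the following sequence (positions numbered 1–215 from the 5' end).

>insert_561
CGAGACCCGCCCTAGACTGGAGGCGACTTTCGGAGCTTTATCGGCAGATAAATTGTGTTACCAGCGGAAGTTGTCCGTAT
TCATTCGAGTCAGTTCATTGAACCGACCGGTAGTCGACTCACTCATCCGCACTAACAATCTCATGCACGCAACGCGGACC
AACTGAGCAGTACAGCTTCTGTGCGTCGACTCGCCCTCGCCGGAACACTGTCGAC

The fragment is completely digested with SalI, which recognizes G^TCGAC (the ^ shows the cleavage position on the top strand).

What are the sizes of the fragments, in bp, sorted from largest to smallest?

SalI sites (GTCGAC) start at positions 113, 185, 210.
SalI cuts after the first base of each site, so after positions 113, 185, 210.
Linear molecule, 3 cuts → 4 fragments:
  1–113 → 113 bp
  114–185 → 72 bp
  186–210 → 25 bp
  211–215 → 5 bp
Sorted largest to smallest: 113, 72, 25, 5 bp.

113, 72, 25, 5 bp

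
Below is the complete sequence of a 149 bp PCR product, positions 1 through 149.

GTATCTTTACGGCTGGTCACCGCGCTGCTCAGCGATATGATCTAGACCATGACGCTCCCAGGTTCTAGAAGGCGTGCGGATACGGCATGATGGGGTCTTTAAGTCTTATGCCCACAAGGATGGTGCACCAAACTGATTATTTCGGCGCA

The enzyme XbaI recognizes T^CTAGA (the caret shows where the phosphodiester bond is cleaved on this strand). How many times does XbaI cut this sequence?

2

TCTAGA occurs starting at positions 41, 64.
XbaI cuts at 2 sites.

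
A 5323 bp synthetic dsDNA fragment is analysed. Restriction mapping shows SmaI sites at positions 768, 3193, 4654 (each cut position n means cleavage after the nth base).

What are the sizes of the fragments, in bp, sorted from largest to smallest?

Linear molecule, 3 cuts → 4 fragments:
  768 − 0 = 768 bp
  3193 − 768 = 2425 bp
  4654 − 3193 = 1461 bp
  5323 − 4654 = 669 bp
Sorted largest to smallest: 2425, 1461, 768, 669 bp.

2425, 1461, 768, 669 bp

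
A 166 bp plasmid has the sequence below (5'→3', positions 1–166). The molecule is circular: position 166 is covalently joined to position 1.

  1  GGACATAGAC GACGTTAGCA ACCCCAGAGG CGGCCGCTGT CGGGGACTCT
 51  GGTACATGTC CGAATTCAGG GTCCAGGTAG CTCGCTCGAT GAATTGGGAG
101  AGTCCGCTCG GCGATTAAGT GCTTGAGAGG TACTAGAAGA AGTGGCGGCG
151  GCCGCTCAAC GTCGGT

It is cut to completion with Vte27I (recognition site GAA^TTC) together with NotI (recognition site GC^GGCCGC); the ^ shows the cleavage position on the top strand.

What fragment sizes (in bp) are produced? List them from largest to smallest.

The Vte27I site (GAATTC) starts at position 62.
Vte27I cuts after base 3 of each site, so after position 64.
NotI sites (GCGGCCGC) start at positions 30, 148.
NotI cuts after base 2 of each site, so after positions 31, 149.
Combined cut positions: 31, 64, 149.
Circular molecule, 3 cuts → 3 fragments:
  32–64 → 33 bp
  65–149 → 85 bp
  150–166 then 1–31 → 17 + 31 = 48 bp
Sorted largest to smallest: 85, 48, 33 bp.

85, 48, 33 bp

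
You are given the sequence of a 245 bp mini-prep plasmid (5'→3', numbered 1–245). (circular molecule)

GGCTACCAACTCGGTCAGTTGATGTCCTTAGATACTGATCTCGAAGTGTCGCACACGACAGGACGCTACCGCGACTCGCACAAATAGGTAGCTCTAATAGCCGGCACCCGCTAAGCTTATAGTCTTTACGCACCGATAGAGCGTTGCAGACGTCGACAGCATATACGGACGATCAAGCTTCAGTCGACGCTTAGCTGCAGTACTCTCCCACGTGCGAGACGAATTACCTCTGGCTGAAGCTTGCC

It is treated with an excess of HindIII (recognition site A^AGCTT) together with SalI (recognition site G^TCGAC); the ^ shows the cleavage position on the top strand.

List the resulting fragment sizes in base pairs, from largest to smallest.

HindIII sites (AAGCTT) start at positions 113, 175, 237.
HindIII cuts after the first base of each site, so after positions 113, 175, 237.
SalI sites (GTCGAC) start at positions 152, 183.
SalI cuts after the first base of each site, so after positions 152, 183.
Combined cut positions: 113, 152, 175, 183, 237.
Circular molecule, 5 cuts → 5 fragments:
  114–152 → 39 bp
  153–175 → 23 bp
  176–183 → 8 bp
  184–237 → 54 bp
  238–245 then 1–113 → 8 + 113 = 121 bp
Sorted largest to smallest: 121, 54, 39, 23, 8 bp.

121, 54, 39, 23, 8 bp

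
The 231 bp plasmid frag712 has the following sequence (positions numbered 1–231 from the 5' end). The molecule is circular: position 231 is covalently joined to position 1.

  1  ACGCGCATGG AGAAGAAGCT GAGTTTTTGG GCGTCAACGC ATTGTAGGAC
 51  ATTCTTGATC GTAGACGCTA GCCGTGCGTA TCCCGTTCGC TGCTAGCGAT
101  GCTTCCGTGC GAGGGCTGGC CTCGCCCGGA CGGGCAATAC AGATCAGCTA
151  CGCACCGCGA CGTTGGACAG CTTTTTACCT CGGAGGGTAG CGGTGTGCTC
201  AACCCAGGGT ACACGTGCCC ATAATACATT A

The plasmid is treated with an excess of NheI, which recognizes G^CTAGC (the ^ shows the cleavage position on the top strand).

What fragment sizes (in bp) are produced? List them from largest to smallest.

NheI sites (GCTAGC) start at positions 67, 92.
NheI cuts after the first base of each site, so after positions 67, 92.
Circular molecule, 2 cuts → 2 fragments:
  68–92 → 25 bp
  93–231 then 1–67 → 139 + 67 = 206 bp
Sorted largest to smallest: 206, 25 bp.

206, 25 bp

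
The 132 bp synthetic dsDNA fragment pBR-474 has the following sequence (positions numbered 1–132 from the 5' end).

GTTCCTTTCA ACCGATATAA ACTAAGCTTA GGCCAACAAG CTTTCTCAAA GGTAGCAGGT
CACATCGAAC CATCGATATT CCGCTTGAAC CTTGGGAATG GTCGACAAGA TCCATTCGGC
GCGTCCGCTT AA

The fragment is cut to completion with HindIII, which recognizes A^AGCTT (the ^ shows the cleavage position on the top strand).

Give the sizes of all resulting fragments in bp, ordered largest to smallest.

94, 24, 14 bp

HindIII sites (AAGCTT) start at positions 24, 38.
HindIII cuts after the first base of each site, so after positions 24, 38.
Linear molecule, 2 cuts → 3 fragments:
  1–24 → 24 bp
  25–38 → 14 bp
  39–132 → 94 bp
Sorted largest to smallest: 94, 24, 14 bp.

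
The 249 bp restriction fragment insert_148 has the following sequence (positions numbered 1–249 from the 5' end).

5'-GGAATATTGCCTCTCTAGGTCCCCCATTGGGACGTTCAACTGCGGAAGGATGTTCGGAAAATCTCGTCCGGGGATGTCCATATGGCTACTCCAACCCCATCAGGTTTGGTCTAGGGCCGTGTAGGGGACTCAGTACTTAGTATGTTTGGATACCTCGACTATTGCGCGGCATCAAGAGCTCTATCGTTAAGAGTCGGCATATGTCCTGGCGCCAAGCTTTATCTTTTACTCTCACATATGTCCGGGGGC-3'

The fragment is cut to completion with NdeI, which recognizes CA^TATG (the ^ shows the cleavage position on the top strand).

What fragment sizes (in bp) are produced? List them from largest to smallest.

NdeI sites (CATATG) start at positions 79, 198, 235.
NdeI cuts after base 2 of each site, so after positions 80, 199, 236.
Linear molecule, 3 cuts → 4 fragments:
  1–80 → 80 bp
  81–199 → 119 bp
  200–236 → 37 bp
  237–249 → 13 bp
Sorted largest to smallest: 119, 80, 37, 13 bp.

119, 80, 37, 13 bp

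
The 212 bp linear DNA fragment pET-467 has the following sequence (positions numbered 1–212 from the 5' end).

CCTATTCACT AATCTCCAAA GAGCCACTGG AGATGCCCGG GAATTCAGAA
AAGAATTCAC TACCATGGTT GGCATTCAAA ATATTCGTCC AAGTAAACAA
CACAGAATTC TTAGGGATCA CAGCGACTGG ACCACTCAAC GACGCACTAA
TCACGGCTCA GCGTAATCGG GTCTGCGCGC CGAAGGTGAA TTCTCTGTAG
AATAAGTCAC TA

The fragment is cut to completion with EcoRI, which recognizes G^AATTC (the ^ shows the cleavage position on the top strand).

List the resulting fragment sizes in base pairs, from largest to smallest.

EcoRI sites (GAATTC) start at positions 41, 53, 105, 188.
EcoRI cuts after the first base of each site, so after positions 41, 53, 105, 188.
Linear molecule, 4 cuts → 5 fragments:
  1–41 → 41 bp
  42–53 → 12 bp
  54–105 → 52 bp
  106–188 → 83 bp
  189–212 → 24 bp
Sorted largest to smallest: 83, 52, 41, 24, 12 bp.

83, 52, 41, 24, 12 bp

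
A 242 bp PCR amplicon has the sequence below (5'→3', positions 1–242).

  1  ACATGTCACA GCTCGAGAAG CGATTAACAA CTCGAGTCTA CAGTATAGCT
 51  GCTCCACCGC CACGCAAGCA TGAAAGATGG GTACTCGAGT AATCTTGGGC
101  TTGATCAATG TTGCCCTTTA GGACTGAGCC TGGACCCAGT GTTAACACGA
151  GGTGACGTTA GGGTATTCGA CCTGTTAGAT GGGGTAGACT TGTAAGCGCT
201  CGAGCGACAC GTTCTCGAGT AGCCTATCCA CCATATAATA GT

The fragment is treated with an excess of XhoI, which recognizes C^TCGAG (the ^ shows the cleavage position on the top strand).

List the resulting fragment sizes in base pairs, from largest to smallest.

XhoI sites (CTCGAG) start at positions 12, 31, 84, 199, 214.
XhoI cuts after the first base of each site, so after positions 12, 31, 84, 199, 214.
Linear molecule, 5 cuts → 6 fragments:
  1–12 → 12 bp
  13–31 → 19 bp
  32–84 → 53 bp
  85–199 → 115 bp
  200–214 → 15 bp
  215–242 → 28 bp
Sorted largest to smallest: 115, 53, 28, 19, 15, 12 bp.

115, 53, 28, 19, 15, 12 bp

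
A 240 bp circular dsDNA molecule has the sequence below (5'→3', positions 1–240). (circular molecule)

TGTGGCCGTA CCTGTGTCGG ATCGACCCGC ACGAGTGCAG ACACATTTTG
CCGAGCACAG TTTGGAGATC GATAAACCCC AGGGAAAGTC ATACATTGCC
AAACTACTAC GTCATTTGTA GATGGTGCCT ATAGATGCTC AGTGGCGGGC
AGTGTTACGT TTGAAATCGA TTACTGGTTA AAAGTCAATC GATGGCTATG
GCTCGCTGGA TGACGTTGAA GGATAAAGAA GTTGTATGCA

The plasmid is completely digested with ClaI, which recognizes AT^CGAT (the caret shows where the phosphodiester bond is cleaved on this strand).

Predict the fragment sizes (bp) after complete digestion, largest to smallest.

ClaI sites (ATCGAT) start at positions 68, 166, 188.
ClaI cuts after base 2 of each site, so after positions 69, 167, 189.
Circular molecule, 3 cuts → 3 fragments:
  70–167 → 98 bp
  168–189 → 22 bp
  190–240 then 1–69 → 51 + 69 = 120 bp
Sorted largest to smallest: 120, 98, 22 bp.

120, 98, 22 bp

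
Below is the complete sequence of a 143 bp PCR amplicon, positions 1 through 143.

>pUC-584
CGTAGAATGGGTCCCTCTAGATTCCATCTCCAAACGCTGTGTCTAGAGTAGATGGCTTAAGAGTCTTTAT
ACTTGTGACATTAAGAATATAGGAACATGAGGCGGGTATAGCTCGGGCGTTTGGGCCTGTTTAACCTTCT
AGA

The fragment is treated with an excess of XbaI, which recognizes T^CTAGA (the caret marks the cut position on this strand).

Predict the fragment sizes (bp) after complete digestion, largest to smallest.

96, 26, 16, 5 bp

XbaI sites (TCTAGA) start at positions 16, 42, 138.
XbaI cuts after the first base of each site, so after positions 16, 42, 138.
Linear molecule, 3 cuts → 4 fragments:
  1–16 → 16 bp
  17–42 → 26 bp
  43–138 → 96 bp
  139–143 → 5 bp
Sorted largest to smallest: 96, 26, 16, 5 bp.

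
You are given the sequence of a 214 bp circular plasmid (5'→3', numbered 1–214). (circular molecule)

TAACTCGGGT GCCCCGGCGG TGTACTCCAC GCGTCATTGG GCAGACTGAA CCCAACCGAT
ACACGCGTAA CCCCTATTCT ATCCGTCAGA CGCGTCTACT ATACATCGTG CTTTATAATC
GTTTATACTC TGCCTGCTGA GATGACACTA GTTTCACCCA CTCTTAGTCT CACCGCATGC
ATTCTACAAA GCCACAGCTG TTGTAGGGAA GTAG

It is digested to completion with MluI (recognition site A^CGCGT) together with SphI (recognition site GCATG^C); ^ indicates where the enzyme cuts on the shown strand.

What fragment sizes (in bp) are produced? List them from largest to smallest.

MluI sites (ACGCGT) start at positions 29, 63, 90.
MluI cuts after the first base of each site, so after positions 29, 63, 90.
The SphI site (GCATGC) starts at position 175.
SphI cuts after base 5 of each site (before the last base), so after position 179.
Combined cut positions: 29, 63, 90, 179.
Circular molecule, 4 cuts → 4 fragments:
  30–63 → 34 bp
  64–90 → 27 bp
  91–179 → 89 bp
  180–214 then 1–29 → 35 + 29 = 64 bp
Sorted largest to smallest: 89, 64, 34, 27 bp.

89, 64, 34, 27 bp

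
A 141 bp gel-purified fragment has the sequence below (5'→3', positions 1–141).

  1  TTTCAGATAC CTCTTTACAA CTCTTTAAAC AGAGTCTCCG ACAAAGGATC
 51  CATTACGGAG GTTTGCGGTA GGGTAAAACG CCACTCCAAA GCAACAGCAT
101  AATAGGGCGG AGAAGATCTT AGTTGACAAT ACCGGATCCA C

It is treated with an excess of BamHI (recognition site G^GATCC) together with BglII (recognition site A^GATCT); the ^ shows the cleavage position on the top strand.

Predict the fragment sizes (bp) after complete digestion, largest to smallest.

68, 46, 20, 7 bp

BamHI sites (GGATCC) start at positions 46, 134.
BamHI cuts after the first base of each site, so after positions 46, 134.
The BglII site (AGATCT) starts at position 114.
BglII cuts after the first base of each site, so after position 114.
Combined cut positions: 46, 114, 134.
Linear molecule, 3 cuts → 4 fragments:
  1–46 → 46 bp
  47–114 → 68 bp
  115–134 → 20 bp
  135–141 → 7 bp
Sorted largest to smallest: 68, 46, 20, 7 bp.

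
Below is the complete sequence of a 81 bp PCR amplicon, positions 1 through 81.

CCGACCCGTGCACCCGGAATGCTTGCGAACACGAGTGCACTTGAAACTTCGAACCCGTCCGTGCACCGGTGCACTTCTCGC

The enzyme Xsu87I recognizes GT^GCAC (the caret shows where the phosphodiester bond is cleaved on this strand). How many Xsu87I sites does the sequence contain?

4

GTGCAC occurs starting at positions 8, 35, 61, 69.
Xsu87I cuts at 4 sites.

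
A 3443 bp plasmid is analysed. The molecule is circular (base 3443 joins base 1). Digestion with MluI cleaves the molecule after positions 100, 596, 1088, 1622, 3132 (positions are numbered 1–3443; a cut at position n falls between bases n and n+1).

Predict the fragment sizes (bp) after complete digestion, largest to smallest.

1510, 534, 496, 492, 411 bp

Circular molecule, 5 cuts → 5 fragments:
  596 − 100 = 496 bp
  1088 − 596 = 492 bp
  1622 − 1088 = 534 bp
  3132 − 1622 = 1510 bp
  wrap: 3443 − 3132 + 100 = 411 bp
Sorted largest to smallest: 1510, 534, 496, 492, 411 bp.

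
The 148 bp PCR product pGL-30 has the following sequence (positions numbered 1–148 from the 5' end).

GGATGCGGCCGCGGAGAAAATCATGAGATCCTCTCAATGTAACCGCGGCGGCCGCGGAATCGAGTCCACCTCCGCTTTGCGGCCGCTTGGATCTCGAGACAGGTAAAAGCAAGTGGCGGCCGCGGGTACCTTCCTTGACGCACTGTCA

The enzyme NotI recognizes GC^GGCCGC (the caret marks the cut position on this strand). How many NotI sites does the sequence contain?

4

GCGGCCGC occurs starting at positions 5, 48, 79, 116.
NotI cuts at 4 sites.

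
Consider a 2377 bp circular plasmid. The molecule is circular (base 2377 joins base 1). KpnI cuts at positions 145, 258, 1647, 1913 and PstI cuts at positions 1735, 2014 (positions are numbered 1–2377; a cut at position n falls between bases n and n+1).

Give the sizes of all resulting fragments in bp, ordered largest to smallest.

Combined cut positions (sorted): 145, 258, 1647, 1735, 1913, 2014.
Circular molecule, 6 cuts → 6 fragments:
  258 − 145 = 113 bp
  1647 − 258 = 1389 bp
  1735 − 1647 = 88 bp
  1913 − 1735 = 178 bp
  2014 − 1913 = 101 bp
  wrap: 2377 − 2014 + 145 = 508 bp
Sorted largest to smallest: 1389, 508, 178, 113, 101, 88 bp.

1389, 508, 178, 113, 101, 88 bp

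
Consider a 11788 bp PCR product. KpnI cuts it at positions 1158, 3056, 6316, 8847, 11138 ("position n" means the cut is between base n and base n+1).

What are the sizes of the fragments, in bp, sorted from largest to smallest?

Linear molecule, 5 cuts → 6 fragments:
  1158 − 0 = 1158 bp
  3056 − 1158 = 1898 bp
  6316 − 3056 = 3260 bp
  8847 − 6316 = 2531 bp
  11138 − 8847 = 2291 bp
  11788 − 11138 = 650 bp
Sorted largest to smallest: 3260, 2531, 2291, 1898, 1158, 650 bp.

3260, 2531, 2291, 1898, 1158, 650 bp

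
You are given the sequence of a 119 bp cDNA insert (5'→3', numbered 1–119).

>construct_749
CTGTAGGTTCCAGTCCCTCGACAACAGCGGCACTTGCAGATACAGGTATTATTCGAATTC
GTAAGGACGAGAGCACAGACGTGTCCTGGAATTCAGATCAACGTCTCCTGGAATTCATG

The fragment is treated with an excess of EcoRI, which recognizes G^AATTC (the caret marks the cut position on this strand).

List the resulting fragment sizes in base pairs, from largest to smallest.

55, 34, 22, 8 bp

EcoRI sites (GAATTC) start at positions 55, 89, 111.
EcoRI cuts after the first base of each site, so after positions 55, 89, 111.
Linear molecule, 3 cuts → 4 fragments:
  1–55 → 55 bp
  56–89 → 34 bp
  90–111 → 22 bp
  112–119 → 8 bp
Sorted largest to smallest: 55, 34, 22, 8 bp.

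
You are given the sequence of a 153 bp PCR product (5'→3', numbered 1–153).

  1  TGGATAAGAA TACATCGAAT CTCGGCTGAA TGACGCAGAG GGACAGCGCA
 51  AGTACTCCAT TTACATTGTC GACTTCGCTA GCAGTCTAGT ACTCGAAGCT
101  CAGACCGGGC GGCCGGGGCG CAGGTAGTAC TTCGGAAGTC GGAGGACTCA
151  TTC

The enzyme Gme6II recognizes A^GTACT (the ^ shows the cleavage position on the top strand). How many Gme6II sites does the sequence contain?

3

AGTACT occurs starting at positions 51, 88, 126.
Gme6II cuts at 3 sites.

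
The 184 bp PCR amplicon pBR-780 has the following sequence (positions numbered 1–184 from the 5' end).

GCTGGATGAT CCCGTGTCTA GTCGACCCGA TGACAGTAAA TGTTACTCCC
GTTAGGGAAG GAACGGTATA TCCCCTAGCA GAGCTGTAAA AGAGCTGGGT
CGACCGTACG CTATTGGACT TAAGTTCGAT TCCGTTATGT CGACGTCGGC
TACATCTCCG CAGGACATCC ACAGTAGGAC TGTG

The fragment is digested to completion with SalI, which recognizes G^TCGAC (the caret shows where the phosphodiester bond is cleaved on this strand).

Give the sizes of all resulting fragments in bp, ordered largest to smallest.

SalI sites (GTCGAC) start at positions 21, 99, 139.
SalI cuts after the first base of each site, so after positions 21, 99, 139.
Linear molecule, 3 cuts → 4 fragments:
  1–21 → 21 bp
  22–99 → 78 bp
  100–139 → 40 bp
  140–184 → 45 bp
Sorted largest to smallest: 78, 45, 40, 21 bp.

78, 45, 40, 21 bp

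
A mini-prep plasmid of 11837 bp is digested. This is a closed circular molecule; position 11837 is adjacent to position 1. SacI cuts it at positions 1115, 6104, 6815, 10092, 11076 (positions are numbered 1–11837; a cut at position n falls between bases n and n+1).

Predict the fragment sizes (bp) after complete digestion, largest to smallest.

Circular molecule, 5 cuts → 5 fragments:
  6104 − 1115 = 4989 bp
  6815 − 6104 = 711 bp
  10092 − 6815 = 3277 bp
  11076 − 10092 = 984 bp
  wrap: 11837 − 11076 + 1115 = 1876 bp
Sorted largest to smallest: 4989, 3277, 1876, 984, 711 bp.

4989, 3277, 1876, 984, 711 bp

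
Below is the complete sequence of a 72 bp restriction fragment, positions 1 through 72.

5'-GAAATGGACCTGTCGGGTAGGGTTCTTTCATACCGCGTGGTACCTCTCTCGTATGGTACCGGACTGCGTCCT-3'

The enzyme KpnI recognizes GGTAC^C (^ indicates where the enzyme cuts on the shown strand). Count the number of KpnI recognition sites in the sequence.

GGTACC occurs starting at positions 39, 55.
KpnI cuts at 2 sites.

2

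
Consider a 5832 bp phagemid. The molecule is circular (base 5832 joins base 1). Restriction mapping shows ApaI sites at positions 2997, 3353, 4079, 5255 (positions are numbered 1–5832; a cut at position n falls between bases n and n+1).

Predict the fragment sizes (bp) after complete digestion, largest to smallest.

3574, 1176, 726, 356 bp

Circular molecule, 4 cuts → 4 fragments:
  3353 − 2997 = 356 bp
  4079 − 3353 = 726 bp
  5255 − 4079 = 1176 bp
  wrap: 5832 − 5255 + 2997 = 3574 bp
Sorted largest to smallest: 3574, 1176, 726, 356 bp.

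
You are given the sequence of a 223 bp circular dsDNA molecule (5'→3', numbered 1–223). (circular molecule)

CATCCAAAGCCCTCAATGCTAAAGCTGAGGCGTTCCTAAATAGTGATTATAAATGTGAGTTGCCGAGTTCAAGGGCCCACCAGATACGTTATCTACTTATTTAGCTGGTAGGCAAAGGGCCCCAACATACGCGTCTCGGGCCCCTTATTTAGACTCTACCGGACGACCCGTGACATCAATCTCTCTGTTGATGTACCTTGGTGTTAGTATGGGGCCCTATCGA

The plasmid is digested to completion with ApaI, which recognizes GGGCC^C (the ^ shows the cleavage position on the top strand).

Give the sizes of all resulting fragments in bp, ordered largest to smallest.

84, 74, 44, 21 bp

ApaI sites (GGGCCC) start at positions 73, 117, 138, 212.
ApaI cuts after base 5 of each site (before the last base), so after positions 77, 121, 142, 216.
Circular molecule, 4 cuts → 4 fragments:
  78–121 → 44 bp
  122–142 → 21 bp
  143–216 → 74 bp
  217–223 then 1–77 → 7 + 77 = 84 bp
Sorted largest to smallest: 84, 74, 44, 21 bp.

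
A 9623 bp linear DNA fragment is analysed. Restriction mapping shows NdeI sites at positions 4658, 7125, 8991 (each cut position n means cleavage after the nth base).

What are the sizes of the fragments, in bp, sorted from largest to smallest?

4658, 2467, 1866, 632 bp

Linear molecule, 3 cuts → 4 fragments:
  4658 − 0 = 4658 bp
  7125 − 4658 = 2467 bp
  8991 − 7125 = 1866 bp
  9623 − 8991 = 632 bp
Sorted largest to smallest: 4658, 2467, 1866, 632 bp.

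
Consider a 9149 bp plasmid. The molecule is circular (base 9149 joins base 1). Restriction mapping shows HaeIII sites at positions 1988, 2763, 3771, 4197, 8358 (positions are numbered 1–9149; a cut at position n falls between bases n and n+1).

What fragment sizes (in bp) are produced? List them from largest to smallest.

Circular molecule, 5 cuts → 5 fragments:
  2763 − 1988 = 775 bp
  3771 − 2763 = 1008 bp
  4197 − 3771 = 426 bp
  8358 − 4197 = 4161 bp
  wrap: 9149 − 8358 + 1988 = 2779 bp
Sorted largest to smallest: 4161, 2779, 1008, 775, 426 bp.

4161, 2779, 1008, 775, 426 bp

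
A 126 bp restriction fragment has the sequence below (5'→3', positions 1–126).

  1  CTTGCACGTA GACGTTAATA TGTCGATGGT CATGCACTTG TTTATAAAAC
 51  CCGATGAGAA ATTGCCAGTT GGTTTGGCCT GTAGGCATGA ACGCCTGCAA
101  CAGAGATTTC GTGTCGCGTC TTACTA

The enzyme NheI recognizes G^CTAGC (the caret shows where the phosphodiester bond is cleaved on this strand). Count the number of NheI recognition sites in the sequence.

0

No occurrence of GCTAGC is present in the sequence.
NheI does not cut: 0 sites.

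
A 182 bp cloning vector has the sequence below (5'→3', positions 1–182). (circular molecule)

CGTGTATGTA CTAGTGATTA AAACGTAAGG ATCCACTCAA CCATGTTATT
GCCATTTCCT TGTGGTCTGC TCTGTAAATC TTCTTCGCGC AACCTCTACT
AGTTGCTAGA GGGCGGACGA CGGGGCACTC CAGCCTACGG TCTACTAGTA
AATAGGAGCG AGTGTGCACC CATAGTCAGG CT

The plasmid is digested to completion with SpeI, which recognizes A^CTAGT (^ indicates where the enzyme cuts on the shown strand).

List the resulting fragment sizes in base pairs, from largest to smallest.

SpeI sites (ACTAGT) start at positions 10, 98, 144.
SpeI cuts after the first base of each site, so after positions 10, 98, 144.
Circular molecule, 3 cuts → 3 fragments:
  11–98 → 88 bp
  99–144 → 46 bp
  145–182 then 1–10 → 38 + 10 = 48 bp
Sorted largest to smallest: 88, 48, 46 bp.

88, 48, 46 bp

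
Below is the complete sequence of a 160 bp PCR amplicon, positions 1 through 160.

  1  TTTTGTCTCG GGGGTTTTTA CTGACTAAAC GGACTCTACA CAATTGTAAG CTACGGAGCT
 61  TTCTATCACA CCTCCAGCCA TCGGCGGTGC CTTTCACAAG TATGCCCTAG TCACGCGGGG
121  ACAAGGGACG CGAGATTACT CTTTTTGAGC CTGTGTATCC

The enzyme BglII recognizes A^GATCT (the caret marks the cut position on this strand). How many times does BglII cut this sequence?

0

No occurrence of AGATCT is present in the sequence.
BglII does not cut: 0 sites.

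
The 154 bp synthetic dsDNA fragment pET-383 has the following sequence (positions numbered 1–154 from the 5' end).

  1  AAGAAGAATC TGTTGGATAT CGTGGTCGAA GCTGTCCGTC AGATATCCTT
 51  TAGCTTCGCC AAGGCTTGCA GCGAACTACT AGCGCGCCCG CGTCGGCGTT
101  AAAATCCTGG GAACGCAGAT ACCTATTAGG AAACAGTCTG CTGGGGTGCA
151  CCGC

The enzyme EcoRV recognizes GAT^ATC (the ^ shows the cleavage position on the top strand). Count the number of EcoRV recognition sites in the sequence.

2

GATATC occurs starting at positions 16, 42.
EcoRV cuts at 2 sites.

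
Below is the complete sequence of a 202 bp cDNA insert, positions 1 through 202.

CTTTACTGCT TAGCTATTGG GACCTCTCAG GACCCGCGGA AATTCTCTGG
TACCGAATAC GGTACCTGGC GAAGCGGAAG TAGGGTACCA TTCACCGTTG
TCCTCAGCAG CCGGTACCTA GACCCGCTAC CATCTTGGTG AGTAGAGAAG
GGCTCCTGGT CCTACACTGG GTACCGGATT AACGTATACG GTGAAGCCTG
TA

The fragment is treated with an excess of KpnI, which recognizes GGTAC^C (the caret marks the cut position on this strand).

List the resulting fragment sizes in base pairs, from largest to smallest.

KpnI sites (GGTACC) start at positions 49, 61, 84, 113, 170.
KpnI cuts after base 5 of each site (before the last base), so after positions 53, 65, 88, 117, 174.
Linear molecule, 5 cuts → 6 fragments:
  1–53 → 53 bp
  54–65 → 12 bp
  66–88 → 23 bp
  89–117 → 29 bp
  118–174 → 57 bp
  175–202 → 28 bp
Sorted largest to smallest: 57, 53, 29, 28, 23, 12 bp.

57, 53, 29, 28, 23, 12 bp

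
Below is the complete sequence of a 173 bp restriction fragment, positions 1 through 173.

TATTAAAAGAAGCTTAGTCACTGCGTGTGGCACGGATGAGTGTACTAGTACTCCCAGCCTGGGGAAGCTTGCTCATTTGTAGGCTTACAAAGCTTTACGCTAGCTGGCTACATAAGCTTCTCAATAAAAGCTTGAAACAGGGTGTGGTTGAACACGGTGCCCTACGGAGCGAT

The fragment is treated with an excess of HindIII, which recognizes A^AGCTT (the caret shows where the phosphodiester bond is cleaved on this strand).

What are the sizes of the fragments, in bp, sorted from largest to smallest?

HindIII sites (AAGCTT) start at positions 10, 65, 90, 114, 128.
HindIII cuts after the first base of each site, so after positions 10, 65, 90, 114, 128.
Linear molecule, 5 cuts → 6 fragments:
  1–10 → 10 bp
  11–65 → 55 bp
  66–90 → 25 bp
  91–114 → 24 bp
  115–128 → 14 bp
  129–173 → 45 bp
Sorted largest to smallest: 55, 45, 25, 24, 14, 10 bp.

55, 45, 25, 24, 14, 10 bp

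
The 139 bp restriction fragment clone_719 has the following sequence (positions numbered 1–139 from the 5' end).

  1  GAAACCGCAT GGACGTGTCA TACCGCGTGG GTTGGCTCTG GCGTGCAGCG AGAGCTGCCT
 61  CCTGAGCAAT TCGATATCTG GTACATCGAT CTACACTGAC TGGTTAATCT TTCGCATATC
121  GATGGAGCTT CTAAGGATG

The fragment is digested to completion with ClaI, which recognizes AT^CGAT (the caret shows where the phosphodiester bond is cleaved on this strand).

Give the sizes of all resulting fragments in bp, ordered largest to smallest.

ClaI sites (ATCGAT) start at positions 85, 118.
ClaI cuts after base 2 of each site, so after positions 86, 119.
Linear molecule, 2 cuts → 3 fragments:
  1–86 → 86 bp
  87–119 → 33 bp
  120–139 → 20 bp
Sorted largest to smallest: 86, 33, 20 bp.

86, 33, 20 bp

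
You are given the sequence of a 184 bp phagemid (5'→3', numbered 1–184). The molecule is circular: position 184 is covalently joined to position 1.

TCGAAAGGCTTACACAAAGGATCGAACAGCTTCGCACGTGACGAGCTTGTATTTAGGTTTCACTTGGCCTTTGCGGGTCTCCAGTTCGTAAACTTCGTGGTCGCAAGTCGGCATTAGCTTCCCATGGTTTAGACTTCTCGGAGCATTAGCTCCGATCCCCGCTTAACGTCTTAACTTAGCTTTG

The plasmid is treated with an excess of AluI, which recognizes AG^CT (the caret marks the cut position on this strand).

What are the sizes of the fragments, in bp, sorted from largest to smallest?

72, 34, 32, 30, 16 bp

AluI sites (AGCT) start at positions 28, 44, 116, 148, 178.
AluI cuts after base 2 of each site, so after positions 29, 45, 117, 149, 179.
Circular molecule, 5 cuts → 5 fragments:
  30–45 → 16 bp
  46–117 → 72 bp
  118–149 → 32 bp
  150–179 → 30 bp
  180–184 then 1–29 → 5 + 29 = 34 bp
Sorted largest to smallest: 72, 34, 32, 30, 16 bp.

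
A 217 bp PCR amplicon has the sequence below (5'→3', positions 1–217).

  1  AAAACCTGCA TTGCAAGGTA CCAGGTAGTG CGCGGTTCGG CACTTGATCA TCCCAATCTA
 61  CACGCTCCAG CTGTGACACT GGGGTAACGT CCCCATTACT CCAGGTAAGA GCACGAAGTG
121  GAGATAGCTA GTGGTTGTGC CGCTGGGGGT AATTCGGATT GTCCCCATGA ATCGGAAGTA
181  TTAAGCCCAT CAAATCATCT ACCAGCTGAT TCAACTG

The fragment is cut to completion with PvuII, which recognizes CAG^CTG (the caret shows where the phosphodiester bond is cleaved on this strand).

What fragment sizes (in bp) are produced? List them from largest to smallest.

135, 70, 12 bp

PvuII sites (CAGCTG) start at positions 68, 203.
PvuII cuts after base 3 of each site, so after positions 70, 205.
Linear molecule, 2 cuts → 3 fragments:
  1–70 → 70 bp
  71–205 → 135 bp
  206–217 → 12 bp
Sorted largest to smallest: 135, 70, 12 bp.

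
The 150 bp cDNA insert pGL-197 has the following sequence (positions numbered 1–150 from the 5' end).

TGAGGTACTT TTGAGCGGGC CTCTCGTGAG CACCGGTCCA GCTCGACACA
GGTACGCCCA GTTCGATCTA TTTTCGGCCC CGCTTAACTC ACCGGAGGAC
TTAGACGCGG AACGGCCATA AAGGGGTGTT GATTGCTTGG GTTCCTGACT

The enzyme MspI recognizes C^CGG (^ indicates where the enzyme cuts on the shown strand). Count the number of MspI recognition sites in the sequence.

CCGG occurs starting at positions 33, 92.
MspI cuts at 2 sites.

2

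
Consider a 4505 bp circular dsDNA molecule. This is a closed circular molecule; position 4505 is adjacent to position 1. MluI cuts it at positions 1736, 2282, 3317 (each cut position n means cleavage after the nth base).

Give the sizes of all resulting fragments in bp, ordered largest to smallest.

2924, 1035, 546 bp

Circular molecule, 3 cuts → 3 fragments:
  2282 − 1736 = 546 bp
  3317 − 2282 = 1035 bp
  wrap: 4505 − 3317 + 1736 = 2924 bp
Sorted largest to smallest: 2924, 1035, 546 bp.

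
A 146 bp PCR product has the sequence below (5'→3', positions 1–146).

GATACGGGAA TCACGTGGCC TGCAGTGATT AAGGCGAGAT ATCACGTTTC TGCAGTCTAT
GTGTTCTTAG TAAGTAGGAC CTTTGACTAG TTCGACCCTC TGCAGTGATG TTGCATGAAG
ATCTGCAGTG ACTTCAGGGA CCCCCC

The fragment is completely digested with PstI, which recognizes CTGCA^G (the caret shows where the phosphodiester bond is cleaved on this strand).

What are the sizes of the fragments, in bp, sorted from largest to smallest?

PstI sites (CTGCAG) start at positions 20, 50, 100, 123.
PstI cuts after base 5 of each site (before the last base), so after positions 24, 54, 104, 127.
Linear molecule, 4 cuts → 5 fragments:
  1–24 → 24 bp
  25–54 → 30 bp
  55–104 → 50 bp
  105–127 → 23 bp
  128–146 → 19 bp
Sorted largest to smallest: 50, 30, 24, 23, 19 bp.

50, 30, 24, 23, 19 bp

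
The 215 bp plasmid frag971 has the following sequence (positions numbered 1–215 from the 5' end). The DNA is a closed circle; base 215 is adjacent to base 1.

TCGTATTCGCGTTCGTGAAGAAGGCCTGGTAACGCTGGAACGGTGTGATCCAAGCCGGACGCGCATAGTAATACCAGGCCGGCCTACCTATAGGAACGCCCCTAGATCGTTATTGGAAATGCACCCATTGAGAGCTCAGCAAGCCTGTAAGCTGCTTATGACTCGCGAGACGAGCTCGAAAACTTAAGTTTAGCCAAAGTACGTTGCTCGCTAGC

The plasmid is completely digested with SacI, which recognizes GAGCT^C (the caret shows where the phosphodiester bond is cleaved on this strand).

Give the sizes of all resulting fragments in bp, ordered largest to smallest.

SacI sites (GAGCTC) start at positions 132, 172.
SacI cuts after base 5 of each site (before the last base), so after positions 136, 176.
Circular molecule, 2 cuts → 2 fragments:
  137–176 → 40 bp
  177–215 then 1–136 → 39 + 136 = 175 bp
Sorted largest to smallest: 175, 40 bp.

175, 40 bp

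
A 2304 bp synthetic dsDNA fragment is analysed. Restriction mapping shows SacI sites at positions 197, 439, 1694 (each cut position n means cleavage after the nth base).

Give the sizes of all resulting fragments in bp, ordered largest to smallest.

Linear molecule, 3 cuts → 4 fragments:
  197 − 0 = 197 bp
  439 − 197 = 242 bp
  1694 − 439 = 1255 bp
  2304 − 1694 = 610 bp
Sorted largest to smallest: 1255, 610, 242, 197 bp.

1255, 610, 242, 197 bp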